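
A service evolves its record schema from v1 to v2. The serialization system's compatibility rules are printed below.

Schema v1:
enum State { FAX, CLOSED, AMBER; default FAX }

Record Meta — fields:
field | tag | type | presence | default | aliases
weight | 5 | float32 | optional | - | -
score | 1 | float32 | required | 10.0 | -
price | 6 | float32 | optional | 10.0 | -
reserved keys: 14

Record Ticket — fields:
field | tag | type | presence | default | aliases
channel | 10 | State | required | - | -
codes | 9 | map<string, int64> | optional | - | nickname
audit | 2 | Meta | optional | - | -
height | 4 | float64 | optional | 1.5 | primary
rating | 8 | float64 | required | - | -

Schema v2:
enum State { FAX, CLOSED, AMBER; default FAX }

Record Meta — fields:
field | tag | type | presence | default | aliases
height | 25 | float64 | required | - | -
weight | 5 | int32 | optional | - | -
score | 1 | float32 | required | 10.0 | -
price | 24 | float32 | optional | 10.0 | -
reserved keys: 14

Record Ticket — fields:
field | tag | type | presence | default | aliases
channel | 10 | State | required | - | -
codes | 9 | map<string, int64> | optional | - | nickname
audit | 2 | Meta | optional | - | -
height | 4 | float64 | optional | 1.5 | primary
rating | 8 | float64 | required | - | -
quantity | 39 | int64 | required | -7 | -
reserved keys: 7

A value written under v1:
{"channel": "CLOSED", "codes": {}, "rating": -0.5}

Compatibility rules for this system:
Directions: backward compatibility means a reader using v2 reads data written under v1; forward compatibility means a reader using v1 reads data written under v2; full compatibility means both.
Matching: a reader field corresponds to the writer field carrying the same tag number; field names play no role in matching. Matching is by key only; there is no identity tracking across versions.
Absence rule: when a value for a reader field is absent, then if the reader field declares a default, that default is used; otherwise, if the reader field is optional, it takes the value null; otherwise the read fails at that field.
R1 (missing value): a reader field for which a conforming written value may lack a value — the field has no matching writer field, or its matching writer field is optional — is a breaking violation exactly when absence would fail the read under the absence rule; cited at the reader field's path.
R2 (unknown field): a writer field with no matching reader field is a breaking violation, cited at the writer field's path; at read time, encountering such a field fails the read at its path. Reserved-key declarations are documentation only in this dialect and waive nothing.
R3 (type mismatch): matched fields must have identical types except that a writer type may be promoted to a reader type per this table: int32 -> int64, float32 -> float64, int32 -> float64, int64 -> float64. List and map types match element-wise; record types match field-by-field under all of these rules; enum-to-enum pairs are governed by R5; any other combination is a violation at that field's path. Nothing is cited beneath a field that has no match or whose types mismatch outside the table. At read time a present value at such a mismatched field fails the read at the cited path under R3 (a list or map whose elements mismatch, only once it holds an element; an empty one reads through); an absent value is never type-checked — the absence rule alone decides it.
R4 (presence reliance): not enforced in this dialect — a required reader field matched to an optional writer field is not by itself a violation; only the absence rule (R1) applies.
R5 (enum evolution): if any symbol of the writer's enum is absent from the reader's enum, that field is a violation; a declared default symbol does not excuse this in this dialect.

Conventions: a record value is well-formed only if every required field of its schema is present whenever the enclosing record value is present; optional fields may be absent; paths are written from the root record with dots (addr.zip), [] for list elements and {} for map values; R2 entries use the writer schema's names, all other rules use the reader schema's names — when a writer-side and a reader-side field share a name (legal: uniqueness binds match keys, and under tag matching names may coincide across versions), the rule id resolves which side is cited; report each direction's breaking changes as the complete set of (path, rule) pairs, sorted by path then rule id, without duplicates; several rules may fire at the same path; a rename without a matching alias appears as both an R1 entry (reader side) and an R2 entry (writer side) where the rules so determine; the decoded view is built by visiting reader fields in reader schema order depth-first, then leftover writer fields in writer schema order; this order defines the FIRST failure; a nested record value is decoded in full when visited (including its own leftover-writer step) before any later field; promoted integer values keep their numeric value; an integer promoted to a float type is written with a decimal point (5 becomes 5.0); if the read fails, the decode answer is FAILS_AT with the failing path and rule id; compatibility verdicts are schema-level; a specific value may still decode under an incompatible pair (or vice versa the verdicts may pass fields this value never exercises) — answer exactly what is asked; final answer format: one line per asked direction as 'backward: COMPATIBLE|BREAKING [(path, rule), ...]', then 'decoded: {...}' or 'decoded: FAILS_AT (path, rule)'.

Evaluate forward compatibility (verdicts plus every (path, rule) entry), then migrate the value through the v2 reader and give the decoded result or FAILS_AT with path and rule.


the writer's type comes first in each Ticket pair
forward for Ticket (reader v1, writer v2):
  channel: State -> State, writer required; from channel
  codes: map<string, int64> -> map<string, int64>, writer optional; from codes
  audit: Meta -> Meta, writer optional; from audit
  height: float64 -> float64, writer optional; from height
  rating: float64 -> float64, writer required; from rating
  writer quantity: unknown to reader
  audit.weight: int32 -> float32, writer optional; from audit.weight
  audit.score: float32 -> float32, writer required; from audit.score
  audit.price: no writer match
  writer audit.height: unknown to reader
  writer audit.price: unknown to reader
  R2 fires at audit.height
  R2 fires at audit.price
  R3 fires at audit.weight
  R2 fires at quantity
  => forward: BREAKING (4)
decode walk for Ticket under reader schema v2:
  channel := "CLOSED"
  codes := {}
  audit := null (not supplied -> null)
  height := 1.5 (no value, default fills)
  rating := -0.5
  quantity := -7 (no value, default fills)
  => decoded: {"channel": "CLOSED", "codes": {}, "audit": null, "height": 1.5, "rating": -0.5, "quantity": -7}

forward: BREAKING [(audit.height, R2), (audit.price, R2), (audit.weight, R3), (quantity, R2)]; decoded: {"channel": "CLOSED", "codes": {}, "audit": null, "height": 1.5, "rating": -0.5, "quantity": -7}


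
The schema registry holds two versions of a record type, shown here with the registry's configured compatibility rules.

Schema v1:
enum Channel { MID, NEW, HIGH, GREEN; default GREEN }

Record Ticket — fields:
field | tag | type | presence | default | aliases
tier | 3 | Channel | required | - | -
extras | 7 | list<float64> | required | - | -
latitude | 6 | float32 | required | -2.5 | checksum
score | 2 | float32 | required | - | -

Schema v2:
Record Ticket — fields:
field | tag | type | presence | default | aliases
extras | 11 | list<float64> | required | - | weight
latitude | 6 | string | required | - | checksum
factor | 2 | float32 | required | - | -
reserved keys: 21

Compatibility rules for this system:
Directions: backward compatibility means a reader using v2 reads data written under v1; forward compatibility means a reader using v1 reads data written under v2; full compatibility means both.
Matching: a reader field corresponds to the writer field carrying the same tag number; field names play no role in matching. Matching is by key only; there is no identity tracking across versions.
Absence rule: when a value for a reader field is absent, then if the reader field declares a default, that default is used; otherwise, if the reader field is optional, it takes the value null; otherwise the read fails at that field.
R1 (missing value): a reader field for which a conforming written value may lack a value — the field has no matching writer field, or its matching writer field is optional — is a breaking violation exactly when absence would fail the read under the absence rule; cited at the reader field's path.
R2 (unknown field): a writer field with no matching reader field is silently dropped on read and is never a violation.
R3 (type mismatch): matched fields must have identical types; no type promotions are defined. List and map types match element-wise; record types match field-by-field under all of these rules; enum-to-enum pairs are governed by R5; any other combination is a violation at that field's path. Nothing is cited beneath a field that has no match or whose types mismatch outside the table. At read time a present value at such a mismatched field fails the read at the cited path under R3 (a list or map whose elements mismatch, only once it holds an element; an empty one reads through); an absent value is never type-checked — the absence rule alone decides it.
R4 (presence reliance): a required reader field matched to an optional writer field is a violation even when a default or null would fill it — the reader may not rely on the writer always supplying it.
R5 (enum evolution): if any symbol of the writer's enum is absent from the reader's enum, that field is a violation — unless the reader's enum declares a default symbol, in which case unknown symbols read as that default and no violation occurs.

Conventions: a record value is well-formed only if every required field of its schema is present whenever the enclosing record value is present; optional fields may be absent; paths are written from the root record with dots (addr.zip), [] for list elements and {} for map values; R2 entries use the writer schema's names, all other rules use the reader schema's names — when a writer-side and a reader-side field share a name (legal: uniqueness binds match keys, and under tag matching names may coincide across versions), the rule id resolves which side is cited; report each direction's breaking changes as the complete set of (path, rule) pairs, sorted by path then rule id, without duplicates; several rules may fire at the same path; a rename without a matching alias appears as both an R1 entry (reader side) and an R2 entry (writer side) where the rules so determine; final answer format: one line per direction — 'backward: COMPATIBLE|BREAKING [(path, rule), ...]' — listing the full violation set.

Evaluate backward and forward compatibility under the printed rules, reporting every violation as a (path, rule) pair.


in Ticket below, arrows point writer -> reader
checking backward for Ticket: reader v2 against writer v1:
  extras: no writer-side match
  latitude: float32 -> string, writer required; from latitude
  factor: float32 -> float32, writer required; from score
  writer field tier has no reader counterpart
  writer field extras has no reader counterpart
  rule R1 violated at extras
  rule R3 violated at latitude
  => backward: BREAKING (2)
checking forward for Ticket: reader v1 against writer v2:
  tier: no writer-side match
  extras: no writer-side match
  latitude: string -> float32, writer required; from latitude
  score: float32 -> float32, writer required; from factor
  writer field extras has no reader counterpart
  rule R1 violated at extras
  rule R3 violated at latitude
  rule R1 violated at tier
  => forward: BREAKING (3)

backward: BREAKING [(extras, R1), (latitude, R3)]; forward: BREAKING [(extras, R1), (latitude, R3), (tier, R1)]


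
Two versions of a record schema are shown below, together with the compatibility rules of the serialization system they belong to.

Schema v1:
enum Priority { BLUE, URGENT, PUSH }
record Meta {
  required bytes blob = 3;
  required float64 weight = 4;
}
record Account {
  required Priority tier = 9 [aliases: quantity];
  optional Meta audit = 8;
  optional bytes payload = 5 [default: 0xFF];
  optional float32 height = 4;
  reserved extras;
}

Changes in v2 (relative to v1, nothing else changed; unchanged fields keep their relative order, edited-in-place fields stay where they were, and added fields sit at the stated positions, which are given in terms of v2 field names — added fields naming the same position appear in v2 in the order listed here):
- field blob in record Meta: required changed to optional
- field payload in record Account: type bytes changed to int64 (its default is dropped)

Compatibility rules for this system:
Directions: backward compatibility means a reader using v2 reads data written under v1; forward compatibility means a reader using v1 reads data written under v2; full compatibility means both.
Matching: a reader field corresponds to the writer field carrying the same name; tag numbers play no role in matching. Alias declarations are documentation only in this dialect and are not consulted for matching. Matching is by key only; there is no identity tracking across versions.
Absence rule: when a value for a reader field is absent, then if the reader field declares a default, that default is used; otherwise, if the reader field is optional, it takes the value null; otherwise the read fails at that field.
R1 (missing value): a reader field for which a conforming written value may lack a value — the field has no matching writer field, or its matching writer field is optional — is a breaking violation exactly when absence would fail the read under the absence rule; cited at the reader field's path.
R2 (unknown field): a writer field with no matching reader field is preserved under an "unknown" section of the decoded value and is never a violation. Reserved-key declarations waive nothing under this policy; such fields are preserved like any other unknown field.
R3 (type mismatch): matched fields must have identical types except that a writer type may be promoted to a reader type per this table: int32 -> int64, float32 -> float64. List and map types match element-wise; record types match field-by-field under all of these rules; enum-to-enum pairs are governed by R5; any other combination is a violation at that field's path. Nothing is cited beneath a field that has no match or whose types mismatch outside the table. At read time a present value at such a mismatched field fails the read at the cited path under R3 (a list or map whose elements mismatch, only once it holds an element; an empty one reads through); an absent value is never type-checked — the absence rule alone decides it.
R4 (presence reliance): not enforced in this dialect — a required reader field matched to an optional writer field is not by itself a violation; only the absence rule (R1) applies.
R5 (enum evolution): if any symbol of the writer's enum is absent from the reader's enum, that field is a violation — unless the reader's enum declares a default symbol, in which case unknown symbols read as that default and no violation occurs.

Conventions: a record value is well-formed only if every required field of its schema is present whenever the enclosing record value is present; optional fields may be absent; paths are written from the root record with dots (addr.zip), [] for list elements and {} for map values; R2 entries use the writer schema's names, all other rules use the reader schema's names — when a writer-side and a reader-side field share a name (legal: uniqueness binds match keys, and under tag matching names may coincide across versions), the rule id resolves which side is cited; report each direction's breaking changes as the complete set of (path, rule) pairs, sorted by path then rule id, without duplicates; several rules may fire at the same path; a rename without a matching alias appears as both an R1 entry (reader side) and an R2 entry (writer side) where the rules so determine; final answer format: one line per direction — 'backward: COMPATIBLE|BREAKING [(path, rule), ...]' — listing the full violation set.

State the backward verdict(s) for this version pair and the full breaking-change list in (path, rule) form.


backward: BREAKING [(payload, R3)]

each type pair in Account: writer, then reader
backward analysis of Account with v2 as reader and v1 as writer:
  Priority -> Priority, writer required: tier aligns to tier
  Meta -> Meta, writer optional: audit aligns to audit
  bytes -> int64, writer optional: payload aligns to payload
  float32 -> float32, writer optional: height aligns to height
  bytes -> bytes, writer required: audit.blob aligns to audit.blob
  float64 -> float64, writer required: audit.weight aligns to audit.weight
  rule R3 violated at payload
  => 1 violation(s): backward is BREAKING for Account
diffs on Account not affecting the asked answer:
  field blob in record Meta: required changed to optional -> matters only for Account's forward compatibility — outside the asked direction


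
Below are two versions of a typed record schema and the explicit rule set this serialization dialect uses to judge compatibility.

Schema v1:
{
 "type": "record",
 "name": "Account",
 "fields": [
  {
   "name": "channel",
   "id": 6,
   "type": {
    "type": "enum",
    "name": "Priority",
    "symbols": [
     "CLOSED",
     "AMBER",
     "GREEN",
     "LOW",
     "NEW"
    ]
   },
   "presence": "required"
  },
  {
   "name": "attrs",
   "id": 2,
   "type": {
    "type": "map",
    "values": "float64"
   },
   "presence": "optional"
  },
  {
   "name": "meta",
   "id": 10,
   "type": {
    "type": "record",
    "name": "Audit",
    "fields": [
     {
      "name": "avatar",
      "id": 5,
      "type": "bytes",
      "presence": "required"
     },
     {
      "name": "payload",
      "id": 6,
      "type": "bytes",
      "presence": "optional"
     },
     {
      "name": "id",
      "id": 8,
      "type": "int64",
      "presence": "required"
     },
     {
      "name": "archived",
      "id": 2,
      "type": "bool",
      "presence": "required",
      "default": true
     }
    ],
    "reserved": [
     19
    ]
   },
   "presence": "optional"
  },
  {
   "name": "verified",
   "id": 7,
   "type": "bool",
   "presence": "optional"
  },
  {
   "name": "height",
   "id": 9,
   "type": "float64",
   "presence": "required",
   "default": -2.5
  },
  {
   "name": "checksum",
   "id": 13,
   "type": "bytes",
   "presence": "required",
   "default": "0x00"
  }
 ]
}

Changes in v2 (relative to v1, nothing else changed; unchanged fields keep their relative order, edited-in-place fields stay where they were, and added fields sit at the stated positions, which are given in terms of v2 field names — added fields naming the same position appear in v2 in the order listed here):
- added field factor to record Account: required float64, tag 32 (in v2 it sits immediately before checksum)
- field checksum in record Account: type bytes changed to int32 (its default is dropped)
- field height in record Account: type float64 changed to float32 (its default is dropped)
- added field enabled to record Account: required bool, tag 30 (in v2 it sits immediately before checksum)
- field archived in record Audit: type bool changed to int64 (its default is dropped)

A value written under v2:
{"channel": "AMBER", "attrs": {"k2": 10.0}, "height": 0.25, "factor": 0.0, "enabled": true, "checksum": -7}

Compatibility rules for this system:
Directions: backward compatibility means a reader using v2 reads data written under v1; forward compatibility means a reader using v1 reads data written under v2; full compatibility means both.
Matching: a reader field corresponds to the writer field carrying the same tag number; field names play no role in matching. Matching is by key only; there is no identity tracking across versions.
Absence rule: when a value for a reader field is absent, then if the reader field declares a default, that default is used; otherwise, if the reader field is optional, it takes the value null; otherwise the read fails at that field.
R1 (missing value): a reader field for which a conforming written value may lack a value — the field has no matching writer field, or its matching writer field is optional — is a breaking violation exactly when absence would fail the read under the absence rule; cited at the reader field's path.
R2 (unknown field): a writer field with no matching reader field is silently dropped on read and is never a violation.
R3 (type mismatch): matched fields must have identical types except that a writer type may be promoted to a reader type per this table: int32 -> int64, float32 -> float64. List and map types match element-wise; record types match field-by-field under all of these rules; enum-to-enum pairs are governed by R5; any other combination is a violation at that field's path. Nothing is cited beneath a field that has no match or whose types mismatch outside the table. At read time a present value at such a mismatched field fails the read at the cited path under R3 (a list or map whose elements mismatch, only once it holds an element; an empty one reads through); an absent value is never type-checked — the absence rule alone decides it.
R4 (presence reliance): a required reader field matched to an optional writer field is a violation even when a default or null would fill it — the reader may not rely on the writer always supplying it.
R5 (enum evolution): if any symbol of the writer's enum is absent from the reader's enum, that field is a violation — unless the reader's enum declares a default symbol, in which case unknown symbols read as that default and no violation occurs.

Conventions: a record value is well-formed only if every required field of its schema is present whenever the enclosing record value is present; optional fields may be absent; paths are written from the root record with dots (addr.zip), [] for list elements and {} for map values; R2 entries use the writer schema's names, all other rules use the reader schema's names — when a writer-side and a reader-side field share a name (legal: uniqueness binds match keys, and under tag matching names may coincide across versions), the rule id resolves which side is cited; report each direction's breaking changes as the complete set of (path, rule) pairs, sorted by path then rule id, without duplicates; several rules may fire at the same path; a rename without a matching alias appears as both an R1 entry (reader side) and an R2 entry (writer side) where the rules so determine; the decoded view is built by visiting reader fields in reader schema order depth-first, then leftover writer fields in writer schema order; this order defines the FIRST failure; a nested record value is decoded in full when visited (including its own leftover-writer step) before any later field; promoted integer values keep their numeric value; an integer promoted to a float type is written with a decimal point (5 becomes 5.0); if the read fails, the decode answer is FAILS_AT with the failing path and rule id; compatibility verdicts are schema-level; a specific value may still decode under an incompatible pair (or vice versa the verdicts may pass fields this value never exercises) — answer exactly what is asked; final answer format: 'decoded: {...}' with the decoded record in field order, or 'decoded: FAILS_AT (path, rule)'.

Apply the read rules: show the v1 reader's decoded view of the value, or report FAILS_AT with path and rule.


in Account below, arrows point writer -> reader
decode (reader v1):
  channel := "AMBER"
  attrs := {"k2": 10.0}
  meta := null (absent, optional -> null)
  verified := null (absent, optional -> null)
  height := 0.25 (float32 -> float64)
  read fails at checksum under R3
  => FAILS_AT (checksum, R3)
the other Account changes do not affect what is asked:
  added field factor to record Account: required float64, tag 32 (in v2 it sits immediately before checksum) -> changes Account's schema-level verdicts only — the decode of this value is the same
  field height in record Account: type float64 changed to float32 (its default is dropped) -> changes Account's schema-level verdicts only — the decode of this value is the same
  added field enabled to record Account: required bool, tag 30 (in v2 it sits immediately before checksum) -> changes Account's schema-level verdicts only — the decode of this value is the same
  field archived in record Audit: type bool changed to int64 (its default is dropped) -> changes Account's schema-level verdicts only — the decode of this value is the same

decoded: FAILS_AT (checksum, R3)


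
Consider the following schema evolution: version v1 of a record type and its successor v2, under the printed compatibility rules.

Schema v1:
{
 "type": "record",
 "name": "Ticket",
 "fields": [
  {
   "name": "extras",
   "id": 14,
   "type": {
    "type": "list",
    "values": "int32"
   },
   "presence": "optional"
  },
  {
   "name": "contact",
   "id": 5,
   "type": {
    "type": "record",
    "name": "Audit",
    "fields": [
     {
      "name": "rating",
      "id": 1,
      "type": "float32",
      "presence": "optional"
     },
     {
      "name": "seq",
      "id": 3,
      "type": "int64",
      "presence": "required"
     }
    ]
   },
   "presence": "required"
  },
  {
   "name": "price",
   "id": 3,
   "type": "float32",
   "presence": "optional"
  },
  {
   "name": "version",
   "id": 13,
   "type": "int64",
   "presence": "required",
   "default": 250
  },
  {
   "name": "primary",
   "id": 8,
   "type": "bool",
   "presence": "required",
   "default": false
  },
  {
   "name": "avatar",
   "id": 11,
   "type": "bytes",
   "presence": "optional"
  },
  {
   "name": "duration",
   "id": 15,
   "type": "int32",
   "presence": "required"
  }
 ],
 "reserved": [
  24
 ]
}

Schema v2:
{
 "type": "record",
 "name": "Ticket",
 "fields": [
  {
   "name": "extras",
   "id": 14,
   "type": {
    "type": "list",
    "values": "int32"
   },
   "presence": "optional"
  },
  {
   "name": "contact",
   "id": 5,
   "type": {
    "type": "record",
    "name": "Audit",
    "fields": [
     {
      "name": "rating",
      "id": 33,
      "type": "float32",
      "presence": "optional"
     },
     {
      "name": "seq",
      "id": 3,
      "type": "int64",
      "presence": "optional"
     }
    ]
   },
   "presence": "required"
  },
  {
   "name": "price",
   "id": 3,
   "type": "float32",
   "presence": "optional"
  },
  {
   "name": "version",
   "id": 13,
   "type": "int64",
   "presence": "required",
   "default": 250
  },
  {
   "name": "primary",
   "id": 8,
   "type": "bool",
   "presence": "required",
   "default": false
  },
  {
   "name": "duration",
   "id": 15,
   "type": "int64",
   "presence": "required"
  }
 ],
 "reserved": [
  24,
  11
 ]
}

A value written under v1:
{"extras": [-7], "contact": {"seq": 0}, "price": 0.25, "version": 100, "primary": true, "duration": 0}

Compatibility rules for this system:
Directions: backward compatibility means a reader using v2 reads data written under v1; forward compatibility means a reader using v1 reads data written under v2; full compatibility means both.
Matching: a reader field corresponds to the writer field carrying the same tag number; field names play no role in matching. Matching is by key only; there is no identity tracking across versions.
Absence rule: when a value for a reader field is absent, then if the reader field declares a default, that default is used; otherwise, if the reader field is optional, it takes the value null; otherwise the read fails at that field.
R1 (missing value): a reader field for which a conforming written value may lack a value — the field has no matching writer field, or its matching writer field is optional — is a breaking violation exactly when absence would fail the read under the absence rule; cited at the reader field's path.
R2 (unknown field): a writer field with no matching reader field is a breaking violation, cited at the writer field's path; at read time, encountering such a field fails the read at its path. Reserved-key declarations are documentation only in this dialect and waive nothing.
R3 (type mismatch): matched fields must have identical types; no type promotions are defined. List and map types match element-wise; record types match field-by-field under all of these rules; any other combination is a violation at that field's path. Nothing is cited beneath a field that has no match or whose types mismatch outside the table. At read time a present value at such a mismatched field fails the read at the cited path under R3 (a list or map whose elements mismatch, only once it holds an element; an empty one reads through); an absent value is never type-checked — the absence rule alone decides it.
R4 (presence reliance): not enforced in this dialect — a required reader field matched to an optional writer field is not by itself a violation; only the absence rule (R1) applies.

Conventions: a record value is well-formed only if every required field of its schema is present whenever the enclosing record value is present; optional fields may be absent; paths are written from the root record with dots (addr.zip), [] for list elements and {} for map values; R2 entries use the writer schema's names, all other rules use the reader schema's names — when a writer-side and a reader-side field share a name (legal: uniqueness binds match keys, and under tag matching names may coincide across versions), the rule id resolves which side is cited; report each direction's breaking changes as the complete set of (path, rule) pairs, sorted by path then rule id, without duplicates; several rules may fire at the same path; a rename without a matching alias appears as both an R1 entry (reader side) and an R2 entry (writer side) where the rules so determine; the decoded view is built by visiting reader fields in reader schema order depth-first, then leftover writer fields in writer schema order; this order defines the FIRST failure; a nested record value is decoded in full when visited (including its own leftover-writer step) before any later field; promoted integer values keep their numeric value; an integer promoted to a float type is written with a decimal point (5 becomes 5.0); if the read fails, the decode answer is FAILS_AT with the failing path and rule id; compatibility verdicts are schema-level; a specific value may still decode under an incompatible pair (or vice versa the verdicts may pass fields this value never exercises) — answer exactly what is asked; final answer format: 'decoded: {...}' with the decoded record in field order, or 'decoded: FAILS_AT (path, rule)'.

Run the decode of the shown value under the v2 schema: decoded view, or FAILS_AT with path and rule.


arrows below run writer -> reader for Ticket
decode walk for Ticket under reader schema v2:
  extras := [-7]
  contact.rating := null (not supplied -> null)
  contact.seq := 0
  price := 0.25
  version := 100
  primary := true
  read fails at duration under R3
  => FAILS_AT (duration, R3)
remaining Ticket differences; none change what is asked:
  field rating in record Audit: tag 1 changed to 33 -> affects the rule determinations only; this particular Ticket value decodes identically
  field seq in record Audit: required changed to optional -> affects the rule determinations only; this particular Ticket value decodes identically
  removed field avatar from record Ticket (its key 11 joins the reserved list) -> affects the rule determinations only; this particular Ticket value decodes identically

decoded: FAILS_AT (duration, R3)


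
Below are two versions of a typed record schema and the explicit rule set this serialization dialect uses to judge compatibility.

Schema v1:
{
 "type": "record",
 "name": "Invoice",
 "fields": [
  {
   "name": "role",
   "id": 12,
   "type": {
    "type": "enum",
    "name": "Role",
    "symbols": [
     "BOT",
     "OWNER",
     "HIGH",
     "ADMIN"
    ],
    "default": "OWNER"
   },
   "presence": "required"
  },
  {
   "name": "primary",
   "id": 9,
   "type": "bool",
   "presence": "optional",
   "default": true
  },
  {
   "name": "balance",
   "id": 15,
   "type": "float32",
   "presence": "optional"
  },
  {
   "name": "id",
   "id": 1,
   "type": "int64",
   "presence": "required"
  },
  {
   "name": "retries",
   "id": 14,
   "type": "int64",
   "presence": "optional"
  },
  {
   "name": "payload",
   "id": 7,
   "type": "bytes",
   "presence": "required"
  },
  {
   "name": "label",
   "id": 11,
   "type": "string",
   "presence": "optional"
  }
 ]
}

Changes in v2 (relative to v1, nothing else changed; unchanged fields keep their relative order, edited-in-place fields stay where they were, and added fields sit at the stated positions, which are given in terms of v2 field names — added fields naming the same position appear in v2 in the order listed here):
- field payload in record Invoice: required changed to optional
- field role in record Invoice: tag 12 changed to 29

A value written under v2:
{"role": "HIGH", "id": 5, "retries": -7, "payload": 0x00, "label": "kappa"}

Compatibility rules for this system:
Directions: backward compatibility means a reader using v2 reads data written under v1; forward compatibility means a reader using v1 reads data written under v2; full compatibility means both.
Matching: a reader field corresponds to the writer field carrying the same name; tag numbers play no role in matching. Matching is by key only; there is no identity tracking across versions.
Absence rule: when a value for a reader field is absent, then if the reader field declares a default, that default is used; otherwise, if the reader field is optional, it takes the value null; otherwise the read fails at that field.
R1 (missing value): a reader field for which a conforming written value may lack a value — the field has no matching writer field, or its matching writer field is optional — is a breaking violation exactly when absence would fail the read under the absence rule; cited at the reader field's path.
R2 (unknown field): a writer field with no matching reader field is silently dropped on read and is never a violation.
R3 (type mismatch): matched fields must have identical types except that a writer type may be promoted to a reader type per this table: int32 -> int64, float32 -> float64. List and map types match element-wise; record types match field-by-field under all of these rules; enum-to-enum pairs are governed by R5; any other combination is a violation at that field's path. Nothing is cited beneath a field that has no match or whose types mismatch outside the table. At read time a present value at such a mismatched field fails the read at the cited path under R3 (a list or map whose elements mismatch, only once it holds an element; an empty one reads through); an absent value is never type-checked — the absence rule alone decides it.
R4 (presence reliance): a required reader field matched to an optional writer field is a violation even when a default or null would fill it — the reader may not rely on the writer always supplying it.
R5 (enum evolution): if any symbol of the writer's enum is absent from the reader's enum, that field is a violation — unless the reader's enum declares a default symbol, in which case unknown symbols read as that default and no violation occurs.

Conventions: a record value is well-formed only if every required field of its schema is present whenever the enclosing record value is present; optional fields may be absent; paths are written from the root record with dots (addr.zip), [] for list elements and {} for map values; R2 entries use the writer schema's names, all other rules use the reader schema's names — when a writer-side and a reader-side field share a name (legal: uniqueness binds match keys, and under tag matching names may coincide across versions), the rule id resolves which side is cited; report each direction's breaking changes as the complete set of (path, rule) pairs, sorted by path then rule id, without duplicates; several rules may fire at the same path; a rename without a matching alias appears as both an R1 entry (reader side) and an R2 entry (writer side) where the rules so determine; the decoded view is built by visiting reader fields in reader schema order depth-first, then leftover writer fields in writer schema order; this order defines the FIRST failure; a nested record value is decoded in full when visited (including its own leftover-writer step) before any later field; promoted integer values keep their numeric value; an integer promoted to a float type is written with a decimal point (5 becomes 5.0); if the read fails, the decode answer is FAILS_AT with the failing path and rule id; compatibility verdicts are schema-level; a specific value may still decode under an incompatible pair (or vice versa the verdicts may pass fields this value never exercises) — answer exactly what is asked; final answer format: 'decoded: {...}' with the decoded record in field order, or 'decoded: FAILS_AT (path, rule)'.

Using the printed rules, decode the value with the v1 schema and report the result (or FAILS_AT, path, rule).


the writer's type comes first in each Invoice pair
decode walk for Invoice under reader schema v1:
  role := "HIGH"
  primary := true (missing; default applied)
  balance := null (missing; optional => null)
  id := 5
  retries := -7
  payload := 0x00
  label := "kappa"
  => decoded: {"role": "HIGH", "primary": true, "balance": null, "id": 5, "retries": -7, "payload": 0x00, "label": "kappa"}
checking off the Invoice differences that do not matter here:
  field payload in record Invoice: required changed to optional -> a verdict-level change on Invoice — the shown value reads the same
  field role in record Invoice: tag 12 changed to 29 -> triggers nothing under the printed rules; the Invoice answer is the same either way

decoded: {"role": "HIGH", "primary": true, "balance": null, "id": 5, "retries": -7, "payload": 0x00, "label": "kappa"}


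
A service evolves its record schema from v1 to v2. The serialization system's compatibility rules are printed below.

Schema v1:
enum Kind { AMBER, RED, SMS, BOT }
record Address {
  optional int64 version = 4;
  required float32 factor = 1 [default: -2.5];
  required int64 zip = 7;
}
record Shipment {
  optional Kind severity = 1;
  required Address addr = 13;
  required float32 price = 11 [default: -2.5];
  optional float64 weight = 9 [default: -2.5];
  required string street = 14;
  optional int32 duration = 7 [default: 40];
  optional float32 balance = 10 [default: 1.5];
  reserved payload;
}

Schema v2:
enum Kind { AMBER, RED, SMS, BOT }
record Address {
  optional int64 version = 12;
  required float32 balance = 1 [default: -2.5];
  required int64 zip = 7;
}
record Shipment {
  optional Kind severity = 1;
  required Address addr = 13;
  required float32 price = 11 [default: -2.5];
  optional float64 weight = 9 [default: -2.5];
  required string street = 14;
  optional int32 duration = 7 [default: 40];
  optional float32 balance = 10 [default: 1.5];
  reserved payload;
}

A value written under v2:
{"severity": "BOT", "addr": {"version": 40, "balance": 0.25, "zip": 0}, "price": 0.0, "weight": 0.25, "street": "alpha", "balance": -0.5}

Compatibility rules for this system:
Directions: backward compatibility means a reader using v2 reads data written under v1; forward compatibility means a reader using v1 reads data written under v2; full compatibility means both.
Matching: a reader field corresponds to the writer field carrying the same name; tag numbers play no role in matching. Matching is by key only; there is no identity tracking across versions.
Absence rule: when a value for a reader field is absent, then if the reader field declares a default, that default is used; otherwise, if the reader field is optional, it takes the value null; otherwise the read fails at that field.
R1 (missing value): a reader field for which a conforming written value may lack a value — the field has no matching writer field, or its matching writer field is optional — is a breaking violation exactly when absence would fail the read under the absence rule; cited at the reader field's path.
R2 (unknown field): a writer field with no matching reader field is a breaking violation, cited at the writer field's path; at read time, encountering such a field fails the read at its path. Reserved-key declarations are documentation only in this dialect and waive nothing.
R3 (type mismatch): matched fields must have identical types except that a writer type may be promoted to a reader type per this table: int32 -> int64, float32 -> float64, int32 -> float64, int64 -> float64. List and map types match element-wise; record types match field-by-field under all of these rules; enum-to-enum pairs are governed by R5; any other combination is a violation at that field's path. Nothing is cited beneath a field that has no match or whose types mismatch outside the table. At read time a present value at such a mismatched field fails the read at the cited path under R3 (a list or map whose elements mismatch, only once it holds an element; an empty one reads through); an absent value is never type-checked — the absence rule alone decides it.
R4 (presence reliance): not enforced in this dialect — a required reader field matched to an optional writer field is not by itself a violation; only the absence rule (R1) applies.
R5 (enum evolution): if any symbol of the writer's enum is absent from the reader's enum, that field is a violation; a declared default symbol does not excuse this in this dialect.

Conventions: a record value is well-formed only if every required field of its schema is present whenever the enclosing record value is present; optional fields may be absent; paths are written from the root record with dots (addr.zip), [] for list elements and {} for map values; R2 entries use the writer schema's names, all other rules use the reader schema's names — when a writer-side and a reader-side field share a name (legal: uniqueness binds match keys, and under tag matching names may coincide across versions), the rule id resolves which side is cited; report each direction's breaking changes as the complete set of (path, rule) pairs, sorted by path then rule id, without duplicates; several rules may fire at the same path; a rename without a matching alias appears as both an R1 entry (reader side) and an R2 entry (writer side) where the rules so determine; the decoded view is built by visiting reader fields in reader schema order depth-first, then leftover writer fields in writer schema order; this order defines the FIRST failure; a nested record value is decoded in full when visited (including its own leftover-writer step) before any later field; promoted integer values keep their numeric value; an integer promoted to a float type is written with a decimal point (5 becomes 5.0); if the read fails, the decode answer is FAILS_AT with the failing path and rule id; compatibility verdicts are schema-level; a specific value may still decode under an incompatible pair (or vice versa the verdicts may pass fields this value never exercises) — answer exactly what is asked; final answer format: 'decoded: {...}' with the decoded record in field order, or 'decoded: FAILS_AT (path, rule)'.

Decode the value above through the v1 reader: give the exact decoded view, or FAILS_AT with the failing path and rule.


decoded: FAILS_AT (addr.balance, R2)

each type pair in Shipment: writer, then reader
decode (reader v1):
  severity := "BOT"
  addr.version := 40
  addr.factor := -2.5 (no value, default fills)
  addr.zip := 0
  read fails at addr.balance under R2 (unknown field)
  => FAILS_AT (addr.balance, R2)
checking off the Shipment differences that do not matter here:
  field version in record Address: tag 4 changed to 12 -> fires no rule on Shipment under this dialect and leaves the result unchanged
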